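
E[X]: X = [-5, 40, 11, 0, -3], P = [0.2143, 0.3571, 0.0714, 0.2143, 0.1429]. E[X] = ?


E[X] = -5*0.2143 + 40*0.3571 + 11*0.0714 + 0*0.2143 - 3*0.1429
= -1.0715 + 14.2840 + 0.7854 + 0 - 0.4287
= 13.5692

E[X] = 13.5692


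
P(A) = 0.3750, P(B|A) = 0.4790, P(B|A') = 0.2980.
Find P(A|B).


P(B) = P(B|A)*P(A) + P(B|A')*P(A')
= 0.4790*0.3750 + 0.2980*0.6250
= 0.179625 + 0.186250 = 0.365875
P(A|B) = 0.179625/0.365875 = 0.4909

P(A|B) = 0.4909


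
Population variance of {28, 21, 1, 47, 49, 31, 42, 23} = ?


Mean = 30.2500
Squared deviations: 5.0625, 85.5625, 855.5625, 280.5625, 351.5625, 0.5625, 138.0625, 52.5625
Sum = 1769.5000
Variance = 1769.5000/8 = 221.1875

Variance = 221.1875


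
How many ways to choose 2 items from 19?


C(19,2) = 19!/(2! × 17!)
= 121645100408832000/(2 × 355687428096000)
= 171

C(19,2) = 171


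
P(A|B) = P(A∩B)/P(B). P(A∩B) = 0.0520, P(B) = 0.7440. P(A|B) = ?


P(A|B) = 0.0520/0.7440 = 0.0699

P(A|B) = 0.0699


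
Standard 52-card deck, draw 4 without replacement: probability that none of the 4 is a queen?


P(no queens) = (48/52) × (47/51) × (46/50) × (45/49)
= 0.7187

P = 0.7187


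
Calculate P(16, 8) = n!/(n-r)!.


P(16,8) = 16!/8!
= 20922789888000/40320
= 518918400

P(16,8) = 518918400


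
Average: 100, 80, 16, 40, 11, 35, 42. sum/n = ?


Sum = 100 + 80 + 16 + 40 + 11 + 35 + 42 = 324
n = 7
Mean = 324/7 = 46.2857

Mean = 46.2857


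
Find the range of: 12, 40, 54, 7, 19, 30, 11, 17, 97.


Max = 97, Min = 7
Range = 97 - 7 = 90

Range = 90


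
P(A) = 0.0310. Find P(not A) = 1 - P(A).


P(not A) = 1 - 0.0310 = 0.9690

P(not A) = 0.9690


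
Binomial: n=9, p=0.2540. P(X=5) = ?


C(9,5) = 126
p^5 = 0.001057
(1-p)^4 = 0.309710
P = 126 * 0.001057 * 0.309710 = 0.0413

P(X=5) = 0.0413


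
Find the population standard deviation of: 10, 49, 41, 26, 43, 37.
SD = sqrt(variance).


Mean = 34.3333
Variance = 167.2222
SD = sqrt(167.2222) = 12.9314

SD = 12.9314


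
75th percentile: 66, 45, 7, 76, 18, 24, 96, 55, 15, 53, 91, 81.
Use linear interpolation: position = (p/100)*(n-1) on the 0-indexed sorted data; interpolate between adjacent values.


Sorted: 7, 15, 18, 24, 45, 53, 55, 66, 76, 81, 91, 96
n = 12
Index = 75/100 * 11 = 8.2500
Lower = data[8] = 76, Upper = data[9] = 81
P75 = 76 + 0.2500*(5) = 77.2500

P75 = 77.2500


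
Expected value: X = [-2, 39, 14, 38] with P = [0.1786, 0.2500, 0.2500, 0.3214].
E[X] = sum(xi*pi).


E[X] = -2*0.1786 + 39*0.2500 + 14*0.2500 + 38*0.3214
= -0.3572 + 9.7500 + 3.5000 + 12.2132
= 25.1060

E[X] = 25.1060


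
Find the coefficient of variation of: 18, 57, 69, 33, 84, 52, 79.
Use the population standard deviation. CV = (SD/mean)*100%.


Mean = 56.0000
SD = 22.2711
CV = (22.2711/56.0000)*100 = 39.7697%

CV = 39.7697%


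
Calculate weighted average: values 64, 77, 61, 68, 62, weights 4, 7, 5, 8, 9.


Numerator = 64*4 + 77*7 + 61*5 + 68*8 + 62*9 = 2202
Denominator = 4 + 7 + 5 + 8 + 9 = 33
WM = 2202/33 = 66.7273

WM = 66.7273


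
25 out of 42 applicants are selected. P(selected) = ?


P = 25/42 = 0.5952

P = 0.5952


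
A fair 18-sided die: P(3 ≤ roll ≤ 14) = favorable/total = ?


Favorable outcomes (3 ≤ roll ≤ 14): 12
Total outcomes = 18
P = 12/18 = 0.6667

P = 0.6667


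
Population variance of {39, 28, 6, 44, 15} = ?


Mean = 26.4000
Squared deviations: 158.7600, 2.5600, 416.1600, 309.7600, 129.9600
Sum = 1017.2000
Variance = 1017.2000/5 = 203.4400

Variance = 203.4400


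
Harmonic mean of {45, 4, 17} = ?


Sum of reciprocals = 1/45 + 1/4 + 1/17 = 0.331046
HM = 3/0.331046 = 9.0622

HM = 9.0622


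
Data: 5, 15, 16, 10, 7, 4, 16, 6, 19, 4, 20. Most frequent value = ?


Frequencies: 4:2, 5:1, 6:1, 7:1, 10:1, 15:1, 16:2, 19:1, 20:1
Max frequency = 2
Mode = 4, 16

Mode = 4, 16


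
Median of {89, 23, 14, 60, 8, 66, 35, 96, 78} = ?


Sorted: 8, 14, 23, 35, 60, 66, 78, 89, 96
n = 9 (odd)
Middle value = 60

Median = 60


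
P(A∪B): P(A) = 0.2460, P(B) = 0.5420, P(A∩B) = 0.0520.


P(A∪B) = 0.2460 + 0.5420 - 0.0520
= 0.7880 - 0.0520
= 0.7360

P(A∪B) = 0.7360


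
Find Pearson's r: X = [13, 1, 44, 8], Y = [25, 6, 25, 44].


Mean X = 16.5000, Mean Y = 25.0000
SD X = 16.439282, SD Y = 13.435029
Cov = 33.250000
r = 33.250000/(16.439282*13.435029) = 0.1505

r = 0.1505


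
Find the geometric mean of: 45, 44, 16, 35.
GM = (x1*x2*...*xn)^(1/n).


Product = 45 × 44 × 16 × 35 = 1108800
GM = 1108800^(1/4) = 32.4499

GM = 32.4499


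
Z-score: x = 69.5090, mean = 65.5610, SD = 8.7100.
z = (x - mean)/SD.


z = (69.5090 - 65.5610)/8.7100
= 3.9480/8.7100
= 0.4533

z = 0.4533


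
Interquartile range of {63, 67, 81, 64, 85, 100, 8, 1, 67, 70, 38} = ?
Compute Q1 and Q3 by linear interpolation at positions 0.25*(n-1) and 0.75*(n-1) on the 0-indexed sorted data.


Sorted: 1, 8, 38, 63, 64, 67, 67, 70, 81, 85, 100
Q1 (25th %ile) = 50.5000
Q3 (75th %ile) = 75.5000
IQR = 75.5000 - 50.5000 = 25.0000

IQR = 25.0000


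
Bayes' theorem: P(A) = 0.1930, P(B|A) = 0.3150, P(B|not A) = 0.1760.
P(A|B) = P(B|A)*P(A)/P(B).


P(B) = P(B|A)*P(A) + P(B|A')*P(A')
= 0.3150*0.1930 + 0.1760*0.8070
= 0.060795 + 0.142032 = 0.202827
P(A|B) = 0.060795/0.202827 = 0.2997

P(A|B) = 0.2997


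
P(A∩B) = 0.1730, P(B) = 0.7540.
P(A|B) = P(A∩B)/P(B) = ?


P(A|B) = 0.1730/0.7540 = 0.2294

P(A|B) = 0.2294


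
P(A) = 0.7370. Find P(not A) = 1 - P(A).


P(not A) = 1 - 0.7370 = 0.2630

P(not A) = 0.2630


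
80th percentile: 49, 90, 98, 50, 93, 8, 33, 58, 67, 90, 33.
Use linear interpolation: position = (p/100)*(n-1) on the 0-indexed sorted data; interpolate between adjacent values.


Sorted: 8, 33, 33, 49, 50, 58, 67, 90, 90, 93, 98
n = 11
Index = 80/100 * 10 = 8.0000
Lower = data[8] = 90, Upper = data[9] = 93
P80 = 90 + 0*(3) = 90.0000

P80 = 90.0000


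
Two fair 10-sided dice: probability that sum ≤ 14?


Total outcomes = 10×10 = 100
Favorable (sum ≤ 14): 79
P = 79/100 = 0.7900

P = 0.7900


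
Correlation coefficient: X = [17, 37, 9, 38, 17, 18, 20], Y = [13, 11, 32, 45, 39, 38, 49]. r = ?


Mean X = 22.2857, Mean Y = 32.4286
SD X = 10.137826, SD Y = 13.854934
Cov = -15.122449
r = -15.122449/(10.137826*13.854934) = -0.1077

r = -0.1077


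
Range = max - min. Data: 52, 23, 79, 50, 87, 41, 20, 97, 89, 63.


Max = 97, Min = 20
Range = 97 - 20 = 77

Range = 77


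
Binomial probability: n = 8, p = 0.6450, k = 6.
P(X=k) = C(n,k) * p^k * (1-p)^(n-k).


C(8,6) = 28
p^6 = 0.072004
(1-p)^2 = 0.126025
P = 28 * 0.072004 * 0.126025 = 0.2541

P(X=6) = 0.2541


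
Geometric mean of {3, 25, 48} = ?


Product = 3 × 25 × 48 = 3600
GM = 3600^(1/3) = 15.3262

GM = 15.3262


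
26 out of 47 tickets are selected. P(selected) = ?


P = 26/47 = 0.5532

P = 0.5532


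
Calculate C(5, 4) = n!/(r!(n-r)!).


C(5,4) = 5!/(4! × 1!)
= 120/(24 × 1)
= 5

C(5,4) = 5


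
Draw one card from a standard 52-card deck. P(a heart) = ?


13 hearts in 52 cards
P = 13/52 = 0.2500

P = 0.2500


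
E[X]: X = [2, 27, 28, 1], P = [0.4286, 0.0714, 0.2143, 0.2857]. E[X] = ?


E[X] = 2*0.4286 + 27*0.0714 + 28*0.2143 + 1*0.2857
= 0.8572 + 1.9278 + 6.0004 + 0.2857
= 9.0711

E[X] = 9.0711


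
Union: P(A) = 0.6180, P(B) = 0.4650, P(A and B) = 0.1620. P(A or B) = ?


P(A∪B) = 0.6180 + 0.4650 - 0.1620
= 1.0830 - 0.1620
= 0.9210

P(A∪B) = 0.9210


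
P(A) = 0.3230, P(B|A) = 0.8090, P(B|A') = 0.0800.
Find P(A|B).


P(B) = P(B|A)*P(A) + P(B|A')*P(A')
= 0.8090*0.3230 + 0.0800*0.6770
= 0.261307 + 0.054160 = 0.315467
P(A|B) = 0.261307/0.315467 = 0.8283

P(A|B) = 0.8283


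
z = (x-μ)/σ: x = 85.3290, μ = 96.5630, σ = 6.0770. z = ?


z = (85.3290 - 96.5630)/6.0770
= -11.2340/6.0770
= -1.8486

z = -1.8486


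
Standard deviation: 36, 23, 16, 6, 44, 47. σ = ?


Mean = 28.6667
Variance = 221.8889
SD = sqrt(221.8889) = 14.8959

SD = 14.8959


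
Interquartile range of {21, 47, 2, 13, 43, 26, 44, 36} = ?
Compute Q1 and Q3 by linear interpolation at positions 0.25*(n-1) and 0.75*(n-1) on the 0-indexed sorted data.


Sorted: 2, 13, 21, 26, 36, 43, 44, 47
Q1 (25th %ile) = 19.0000
Q3 (75th %ile) = 43.2500
IQR = 43.2500 - 19.0000 = 24.2500

IQR = 24.2500


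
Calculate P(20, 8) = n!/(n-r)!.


P(20,8) = 20!/12!
= 2432902008176640000/479001600
= 5079110400

P(20,8) = 5079110400


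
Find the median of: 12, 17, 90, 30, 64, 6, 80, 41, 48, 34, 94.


Sorted: 6, 12, 17, 30, 34, 41, 48, 64, 80, 90, 94
n = 11 (odd)
Middle value = 41

Median = 41


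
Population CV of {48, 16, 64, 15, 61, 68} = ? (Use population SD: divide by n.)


Mean = 45.3333
SD = 21.9671
CV = (21.9671/45.3333)*100 = 48.4569%

CV = 48.4569%


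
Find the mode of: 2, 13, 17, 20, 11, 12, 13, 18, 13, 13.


Frequencies: 2:1, 11:1, 12:1, 13:4, 17:1, 18:1, 20:1
Max frequency = 4
Mode = 13

Mode = 13


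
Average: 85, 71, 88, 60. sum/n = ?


Sum = 85 + 71 + 88 + 60 = 304
n = 4
Mean = 304/4 = 76.0000

Mean = 76.0000


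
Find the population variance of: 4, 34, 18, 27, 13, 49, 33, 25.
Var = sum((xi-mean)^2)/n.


Mean = 25.3750
Squared deviations: 456.8906, 74.3906, 54.3906, 2.6406, 153.1406, 558.1406, 58.1406, 0.1406
Sum = 1357.8750
Variance = 1357.8750/8 = 169.7344

Variance = 169.7344


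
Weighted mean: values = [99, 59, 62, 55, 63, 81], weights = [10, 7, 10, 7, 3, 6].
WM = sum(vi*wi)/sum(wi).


Numerator = 99*10 + 59*7 + 62*10 + 55*7 + 63*3 + 81*6 = 3083
Denominator = 10 + 7 + 10 + 7 + 3 + 6 = 43
WM = 3083/43 = 71.6977

WM = 71.6977


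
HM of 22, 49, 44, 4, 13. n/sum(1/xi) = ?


Sum of reciprocals = 1/22 + 1/49 + 1/44 + 1/4 + 1/13 = 0.415513
HM = 5/0.415513 = 12.0333

HM = 12.0333


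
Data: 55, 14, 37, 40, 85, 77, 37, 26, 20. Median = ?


Sorted: 14, 20, 26, 37, 37, 40, 55, 77, 85
n = 9 (odd)
Middle value = 37

Median = 37


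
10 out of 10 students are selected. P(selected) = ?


P = 10/10 = 1.0000

P = 1.0000


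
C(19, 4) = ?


C(19,4) = 19!/(4! × 15!)
= 121645100408832000/(24 × 1307674368000)
= 3876

C(19,4) = 3876


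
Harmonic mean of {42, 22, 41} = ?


Sum of reciprocals = 1/42 + 1/22 + 1/41 = 0.093654
HM = 3/0.093654 = 32.0327

HM = 32.0327


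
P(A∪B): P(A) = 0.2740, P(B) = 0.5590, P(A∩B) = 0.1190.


P(A∪B) = 0.2740 + 0.5590 - 0.1190
= 0.8330 - 0.1190
= 0.7140

P(A∪B) = 0.7140


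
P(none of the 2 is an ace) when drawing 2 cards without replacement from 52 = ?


P(no aces) = (48/52) × (47/51)
= 0.8507

P = 0.8507


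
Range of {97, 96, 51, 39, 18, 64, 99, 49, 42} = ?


Max = 99, Min = 18
Range = 99 - 18 = 81

Range = 81


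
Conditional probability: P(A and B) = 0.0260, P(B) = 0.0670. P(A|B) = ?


P(A|B) = 0.0260/0.0670 = 0.3881

P(A|B) = 0.3881


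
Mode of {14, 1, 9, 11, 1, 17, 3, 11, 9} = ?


Frequencies: 1:2, 3:1, 9:2, 11:2, 14:1, 17:1
Max frequency = 2
Mode = 1, 9, 11

Mode = 1, 9, 11


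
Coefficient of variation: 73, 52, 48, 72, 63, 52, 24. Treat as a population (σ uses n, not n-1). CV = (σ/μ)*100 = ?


Mean = 54.8571
SD = 15.6061
CV = (15.6061/54.8571)*100 = 28.4487%

CV = 28.4487%


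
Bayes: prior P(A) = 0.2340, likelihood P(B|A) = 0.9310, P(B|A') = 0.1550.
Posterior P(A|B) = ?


P(B) = P(B|A)*P(A) + P(B|A')*P(A')
= 0.9310*0.2340 + 0.1550*0.7660
= 0.217854 + 0.118730 = 0.336584
P(A|B) = 0.217854/0.336584 = 0.6473

P(A|B) = 0.6473


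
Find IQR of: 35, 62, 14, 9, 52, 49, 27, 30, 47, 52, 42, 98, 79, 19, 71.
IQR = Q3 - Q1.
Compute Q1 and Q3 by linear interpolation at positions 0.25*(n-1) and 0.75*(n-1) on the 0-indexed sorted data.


Sorted: 9, 14, 19, 27, 30, 35, 42, 47, 49, 52, 52, 62, 71, 79, 98
Q1 (25th %ile) = 28.5000
Q3 (75th %ile) = 57.0000
IQR = 57.0000 - 28.5000 = 28.5000

IQR = 28.5000


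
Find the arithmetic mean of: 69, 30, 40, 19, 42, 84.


Sum = 69 + 30 + 40 + 19 + 42 + 84 = 284
n = 6
Mean = 284/6 = 47.3333

Mean = 47.3333


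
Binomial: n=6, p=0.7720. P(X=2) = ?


C(6,2) = 15
p^2 = 0.595984
(1-p)^4 = 0.002702
P = 15 * 0.595984 * 0.002702 = 0.0242

P(X=2) = 0.0242


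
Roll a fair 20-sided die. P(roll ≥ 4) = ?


Favorable outcomes (roll ≥ 4): 17
Total outcomes = 20
P = 17/20 = 0.8500

P = 0.8500


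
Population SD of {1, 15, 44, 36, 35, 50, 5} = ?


Mean = 26.5714
Variance = 323.6735
SD = sqrt(323.6735) = 17.9909

SD = 17.9909


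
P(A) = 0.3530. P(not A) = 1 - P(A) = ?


P(not A) = 1 - 0.3530 = 0.6470

P(not A) = 0.6470


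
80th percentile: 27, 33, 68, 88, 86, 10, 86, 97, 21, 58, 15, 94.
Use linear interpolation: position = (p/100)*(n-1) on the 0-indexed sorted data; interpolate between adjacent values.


Sorted: 10, 15, 21, 27, 33, 58, 68, 86, 86, 88, 94, 97
n = 12
Index = 80/100 * 11 = 8.8000
Lower = data[8] = 86, Upper = data[9] = 88
P80 = 86 + 0.8000*(2) = 87.6000

P80 = 87.6000


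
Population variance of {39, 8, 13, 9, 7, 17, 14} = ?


Mean = 15.2857
Squared deviations: 562.3673, 53.0816, 5.2245, 39.5102, 68.6531, 2.9388, 1.6531
Sum = 733.4286
Variance = 733.4286/7 = 104.7755

Variance = 104.7755


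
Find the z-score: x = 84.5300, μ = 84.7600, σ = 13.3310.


z = (84.5300 - 84.7600)/13.3310
= -0.2300/13.3310
= -0.0173

z = -0.0173


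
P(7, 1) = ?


P(7,1) = 7!/6!
= 5040/720
= 7

P(7,1) = 7


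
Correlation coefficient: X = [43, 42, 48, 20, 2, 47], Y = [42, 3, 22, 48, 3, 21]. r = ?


Mean X = 33.6667, Mean Y = 23.1667
SD X = 16.977109, SD Y = 17.276349
Cov = 43.555556
r = 43.555556/(16.977109*17.276349) = 0.1485

r = 0.1485


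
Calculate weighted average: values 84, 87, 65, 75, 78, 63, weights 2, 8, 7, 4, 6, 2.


Numerator = 84*2 + 87*8 + 65*7 + 75*4 + 78*6 + 63*2 = 2213
Denominator = 2 + 8 + 7 + 4 + 6 + 2 = 29
WM = 2213/29 = 76.3103

WM = 76.3103


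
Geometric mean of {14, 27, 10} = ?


Product = 14 × 27 × 10 = 3780
GM = 3780^(1/3) = 15.5775

GM = 15.5775


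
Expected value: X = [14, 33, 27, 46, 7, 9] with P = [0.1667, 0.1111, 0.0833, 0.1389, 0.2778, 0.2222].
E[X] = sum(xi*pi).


E[X] = 14*0.1667 + 33*0.1111 + 27*0.0833 + 46*0.1389 + 7*0.2778 + 9*0.2222
= 2.3338 + 3.6663 + 2.2491 + 6.3894 + 1.9446 + 1.9998
= 18.5830

E[X] = 18.5830


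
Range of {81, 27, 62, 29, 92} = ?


Max = 92, Min = 27
Range = 92 - 27 = 65

Range = 65


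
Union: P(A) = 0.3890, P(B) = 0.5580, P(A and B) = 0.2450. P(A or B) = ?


P(A∪B) = 0.3890 + 0.5580 - 0.2450
= 0.9470 - 0.2450
= 0.7020

P(A∪B) = 0.7020


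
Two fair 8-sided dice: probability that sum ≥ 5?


Total outcomes = 8×8 = 64
Favorable (sum ≥ 5): 58
P = 58/64 = 0.9062

P = 0.9062


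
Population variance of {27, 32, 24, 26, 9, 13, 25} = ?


Mean = 22.2857
Squared deviations: 22.2245, 94.3673, 2.9388, 13.7959, 176.5102, 86.2245, 7.3673
Sum = 403.4286
Variance = 403.4286/7 = 57.6327

Variance = 57.6327


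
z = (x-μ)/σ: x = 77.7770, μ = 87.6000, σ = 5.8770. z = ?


z = (77.7770 - 87.6000)/5.8770
= -9.8230/5.8770
= -1.6714

z = -1.6714


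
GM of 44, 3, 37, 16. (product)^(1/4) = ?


Product = 44 × 3 × 37 × 16 = 78144
GM = 78144^(1/4) = 16.7195

GM = 16.7195


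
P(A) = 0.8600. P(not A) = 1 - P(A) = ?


P(not A) = 1 - 0.8600 = 0.1400

P(not A) = 0.1400


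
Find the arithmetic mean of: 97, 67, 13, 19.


Sum = 97 + 67 + 13 + 19 = 196
n = 4
Mean = 196/4 = 49.0000

Mean = 49.0000


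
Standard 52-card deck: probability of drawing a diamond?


13 diamonds in 52 cards
P = 13/52 = 0.2500

P = 0.2500


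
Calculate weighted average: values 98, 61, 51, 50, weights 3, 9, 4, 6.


Numerator = 98*3 + 61*9 + 51*4 + 50*6 = 1347
Denominator = 3 + 9 + 4 + 6 = 22
WM = 1347/22 = 61.2273

WM = 61.2273


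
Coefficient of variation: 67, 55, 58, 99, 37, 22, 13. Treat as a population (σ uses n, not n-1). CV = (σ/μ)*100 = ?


Mean = 50.1429
SD = 26.9943
CV = (26.9943/50.1429)*100 = 53.8348%

CV = 53.8348%


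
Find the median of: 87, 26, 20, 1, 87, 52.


Sorted: 1, 20, 26, 52, 87, 87
n = 6 (even)
Middle values: 26 and 52
Median = (26+52)/2 = 39.0000

Median = 39.0000


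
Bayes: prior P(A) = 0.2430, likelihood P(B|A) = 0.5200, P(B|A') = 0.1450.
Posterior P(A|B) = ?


P(B) = P(B|A)*P(A) + P(B|A')*P(A')
= 0.5200*0.2430 + 0.1450*0.7570
= 0.126360 + 0.109765 = 0.236125
P(A|B) = 0.126360/0.236125 = 0.5351

P(A|B) = 0.5351


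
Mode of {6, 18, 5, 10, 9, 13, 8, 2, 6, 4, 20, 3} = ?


Frequencies: 2:1, 3:1, 4:1, 5:1, 6:2, 8:1, 9:1, 10:1, 13:1, 18:1, 20:1
Max frequency = 2
Mode = 6

Mode = 6


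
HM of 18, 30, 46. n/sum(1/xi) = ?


Sum of reciprocals = 1/18 + 1/30 + 1/46 = 0.110628
HM = 3/0.110628 = 27.1179

HM = 27.1179


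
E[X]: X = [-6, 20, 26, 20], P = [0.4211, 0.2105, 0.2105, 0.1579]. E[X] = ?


E[X] = -6*0.4211 + 20*0.2105 + 26*0.2105 + 20*0.1579
= -2.5266 + 4.2100 + 5.4730 + 3.1580
= 10.3144

E[X] = 10.3144


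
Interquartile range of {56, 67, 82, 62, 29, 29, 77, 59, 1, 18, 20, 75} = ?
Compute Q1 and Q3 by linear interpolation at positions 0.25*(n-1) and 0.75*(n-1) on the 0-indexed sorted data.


Sorted: 1, 18, 20, 29, 29, 56, 59, 62, 67, 75, 77, 82
Q1 (25th %ile) = 26.7500
Q3 (75th %ile) = 69.0000
IQR = 69.0000 - 26.7500 = 42.2500

IQR = 42.2500


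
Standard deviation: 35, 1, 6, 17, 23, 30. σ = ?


Mean = 18.6667
Variance = 148.2222
SD = sqrt(148.2222) = 12.1747

SD = 12.1747


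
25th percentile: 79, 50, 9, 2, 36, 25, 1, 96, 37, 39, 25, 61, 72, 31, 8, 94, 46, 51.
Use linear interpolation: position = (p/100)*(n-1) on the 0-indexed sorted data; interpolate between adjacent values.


Sorted: 1, 2, 8, 9, 25, 25, 31, 36, 37, 39, 46, 50, 51, 61, 72, 79, 94, 96
n = 18
Index = 25/100 * 17 = 4.2500
Lower = data[4] = 25, Upper = data[5] = 25
P25 = 25 + 0.2500*(0) = 25.0000

P25 = 25.0000


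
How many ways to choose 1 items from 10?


C(10,1) = 10!/(1! × 9!)
= 3628800/(1 × 362880)
= 10

C(10,1) = 10


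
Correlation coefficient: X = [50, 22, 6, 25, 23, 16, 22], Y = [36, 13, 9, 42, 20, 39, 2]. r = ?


Mean X = 23.4286, Mean Y = 23.0000
SD X = 12.373441, SD Y = 14.793821
Cov = 78.000000
r = 78.000000/(12.373441*14.793821) = 0.4261

r = 0.4261


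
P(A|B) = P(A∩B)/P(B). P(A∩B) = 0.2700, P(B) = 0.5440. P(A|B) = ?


P(A|B) = 0.2700/0.5440 = 0.4963

P(A|B) = 0.4963


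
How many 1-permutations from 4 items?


P(4,1) = 4!/3!
= 24/6
= 4

P(4,1) = 4


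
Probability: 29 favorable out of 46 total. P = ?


P = 29/46 = 0.6304

P = 0.6304


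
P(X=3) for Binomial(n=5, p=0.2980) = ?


C(5,3) = 10
p^3 = 0.026464
(1-p)^2 = 0.492804
P = 10 * 0.026464 * 0.492804 = 0.1304

P(X=3) = 0.1304


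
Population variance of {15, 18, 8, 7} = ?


Mean = 12.0000
Squared deviations: 9.0000, 36.0000, 16.0000, 25.0000
Sum = 86.0000
Variance = 86.0000/4 = 21.5000

Variance = 21.5000


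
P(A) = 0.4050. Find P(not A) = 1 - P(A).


P(not A) = 1 - 0.4050 = 0.5950

P(not A) = 0.5950


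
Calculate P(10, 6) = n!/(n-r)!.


P(10,6) = 10!/4!
= 3628800/24
= 151200

P(10,6) = 151200


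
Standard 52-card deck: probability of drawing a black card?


26 black cards in 52 cards
P = 26/52 = 0.5000

P = 0.5000


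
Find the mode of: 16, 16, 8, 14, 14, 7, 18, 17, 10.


Frequencies: 7:1, 8:1, 10:1, 14:2, 16:2, 17:1, 18:1
Max frequency = 2
Mode = 14, 16

Mode = 14, 16


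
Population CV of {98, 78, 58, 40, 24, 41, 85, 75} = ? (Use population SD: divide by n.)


Mean = 62.3750
SD = 24.0673
CV = (24.0673/62.3750)*100 = 38.5848%

CV = 38.5848%


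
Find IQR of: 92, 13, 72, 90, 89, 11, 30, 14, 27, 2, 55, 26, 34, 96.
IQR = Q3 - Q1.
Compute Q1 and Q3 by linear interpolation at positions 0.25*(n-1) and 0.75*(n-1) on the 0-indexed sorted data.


Sorted: 2, 11, 13, 14, 26, 27, 30, 34, 55, 72, 89, 90, 92, 96
Q1 (25th %ile) = 17.0000
Q3 (75th %ile) = 84.7500
IQR = 84.7500 - 17.0000 = 67.7500

IQR = 67.7500


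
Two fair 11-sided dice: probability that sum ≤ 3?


Total outcomes = 11×11 = 121
Favorable (sum ≤ 3): 3
P = 3/121 = 0.0248

P = 0.0248


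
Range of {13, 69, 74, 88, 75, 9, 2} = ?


Max = 88, Min = 2
Range = 88 - 2 = 86

Range = 86


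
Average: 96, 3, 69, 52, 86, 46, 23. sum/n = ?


Sum = 96 + 3 + 69 + 52 + 86 + 46 + 23 = 375
n = 7
Mean = 375/7 = 53.5714

Mean = 53.5714


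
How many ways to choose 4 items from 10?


C(10,4) = 10!/(4! × 6!)
= 3628800/(24 × 720)
= 210

C(10,4) = 210


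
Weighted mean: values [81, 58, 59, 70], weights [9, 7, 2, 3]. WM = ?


Numerator = 81*9 + 58*7 + 59*2 + 70*3 = 1463
Denominator = 9 + 7 + 2 + 3 = 21
WM = 1463/21 = 69.6667

WM = 69.6667


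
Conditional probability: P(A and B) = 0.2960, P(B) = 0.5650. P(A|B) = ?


P(A|B) = 0.2960/0.5650 = 0.5239

P(A|B) = 0.5239


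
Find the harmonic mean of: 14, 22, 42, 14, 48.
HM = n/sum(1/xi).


Sum of reciprocals = 1/14 + 1/22 + 1/42 + 1/14 + 1/48 = 0.232955
HM = 5/0.232955 = 21.4634

HM = 21.4634


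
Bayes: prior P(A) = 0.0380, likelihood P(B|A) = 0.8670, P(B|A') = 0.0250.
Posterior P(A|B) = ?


P(B) = P(B|A)*P(A) + P(B|A')*P(A')
= 0.8670*0.0380 + 0.0250*0.9620
= 0.032946 + 0.024050 = 0.056996
P(A|B) = 0.032946/0.056996 = 0.5780

P(A|B) = 0.5780


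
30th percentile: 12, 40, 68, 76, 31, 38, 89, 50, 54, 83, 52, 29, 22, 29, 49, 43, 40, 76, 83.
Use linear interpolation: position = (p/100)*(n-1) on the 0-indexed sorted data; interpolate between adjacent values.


Sorted: 12, 22, 29, 29, 31, 38, 40, 40, 43, 49, 50, 52, 54, 68, 76, 76, 83, 83, 89
n = 19
Index = 30/100 * 18 = 5.4000
Lower = data[5] = 38, Upper = data[6] = 40
P30 = 38 + 0.4000*(2) = 38.8000

P30 = 38.8000


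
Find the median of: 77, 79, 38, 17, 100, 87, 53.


Sorted: 17, 38, 53, 77, 79, 87, 100
n = 7 (odd)
Middle value = 77

Median = 77


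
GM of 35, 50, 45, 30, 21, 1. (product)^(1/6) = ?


Product = 35 × 50 × 45 × 30 × 21 × 1 = 49612500
GM = 49612500^(1/6) = 19.1690

GM = 19.1690


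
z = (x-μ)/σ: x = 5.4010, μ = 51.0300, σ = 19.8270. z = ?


z = (5.4010 - 51.0300)/19.8270
= -45.6290/19.8270
= -2.3014

z = -2.3014


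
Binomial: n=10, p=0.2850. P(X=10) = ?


C(10,10) = 1
p^10 = 3.535482e-06
(1-p)^0 = 1.000000
P = 1 * 3.535482e-06 * 1.000000 = 3.5355e-06

P(X=10) = 3.5355e-06


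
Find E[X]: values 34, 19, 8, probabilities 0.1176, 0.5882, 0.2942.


E[X] = 34*0.1176 + 19*0.5882 + 8*0.2942
= 3.9984 + 11.1758 + 2.3536
= 17.5278

E[X] = 17.5278


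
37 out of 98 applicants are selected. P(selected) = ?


P = 37/98 = 0.3776

P = 0.3776


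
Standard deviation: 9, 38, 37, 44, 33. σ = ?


Mean = 32.2000
Variance = 146.9600
SD = sqrt(146.9600) = 12.1227

SD = 12.1227


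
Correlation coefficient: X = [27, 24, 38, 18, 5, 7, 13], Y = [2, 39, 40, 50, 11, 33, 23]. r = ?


Mean X = 18.8571, Mean Y = 28.2857
SD X = 10.868415, SD Y = 15.871936
Cov = 37.326531
r = 37.326531/(10.868415*15.871936) = 0.2164

r = 0.2164


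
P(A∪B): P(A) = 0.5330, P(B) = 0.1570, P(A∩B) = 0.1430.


P(A∪B) = 0.5330 + 0.1570 - 0.1430
= 0.6900 - 0.1430
= 0.5470

P(A∪B) = 0.5470


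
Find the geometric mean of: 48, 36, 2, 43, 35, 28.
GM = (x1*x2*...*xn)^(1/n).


Product = 48 × 36 × 2 × 43 × 35 × 28 = 145635840
GM = 145635840^(1/6) = 22.9374

GM = 22.9374


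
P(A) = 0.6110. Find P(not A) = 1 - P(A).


P(not A) = 1 - 0.6110 = 0.3890

P(not A) = 0.3890


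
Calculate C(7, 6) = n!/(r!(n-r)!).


C(7,6) = 7!/(6! × 1!)
= 5040/(720 × 1)
= 7

C(7,6) = 7


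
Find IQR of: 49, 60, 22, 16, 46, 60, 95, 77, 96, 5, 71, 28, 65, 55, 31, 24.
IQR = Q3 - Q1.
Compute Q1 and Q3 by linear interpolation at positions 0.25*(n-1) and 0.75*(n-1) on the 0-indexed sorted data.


Sorted: 5, 16, 22, 24, 28, 31, 46, 49, 55, 60, 60, 65, 71, 77, 95, 96
Q1 (25th %ile) = 27.0000
Q3 (75th %ile) = 66.5000
IQR = 66.5000 - 27.0000 = 39.5000

IQR = 39.5000


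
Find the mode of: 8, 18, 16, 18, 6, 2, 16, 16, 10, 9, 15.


Frequencies: 2:1, 6:1, 8:1, 9:1, 10:1, 15:1, 16:3, 18:2
Max frequency = 3
Mode = 16

Mode = 16


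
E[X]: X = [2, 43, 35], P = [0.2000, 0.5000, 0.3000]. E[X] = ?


E[X] = 2*0.2000 + 43*0.5000 + 35*0.3000
= 0.4000 + 21.5000 + 10.5000
= 32.4000

E[X] = 32.4000


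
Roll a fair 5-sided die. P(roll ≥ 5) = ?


Favorable outcomes (roll ≥ 5): 1
Total outcomes = 5
P = 1/5 = 0.2000

P = 0.2000


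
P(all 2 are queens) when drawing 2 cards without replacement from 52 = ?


P(all queens) = (4/52) × (3/51)
= 0.0045

P = 0.0045


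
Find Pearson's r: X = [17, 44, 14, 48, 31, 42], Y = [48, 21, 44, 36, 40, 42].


Mean X = 32.6667, Mean Y = 38.5000
SD X = 13.211947, SD Y = 8.636164
Cov = -76.333333
r = -76.333333/(13.211947*8.636164) = -0.6690

r = -0.6690


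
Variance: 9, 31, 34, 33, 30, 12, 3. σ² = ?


Mean = 21.7143
Squared deviations: 161.6531, 86.2245, 150.9388, 127.3673, 68.6531, 94.3673, 350.2245
Sum = 1039.4286
Variance = 1039.4286/7 = 148.4898

Variance = 148.4898


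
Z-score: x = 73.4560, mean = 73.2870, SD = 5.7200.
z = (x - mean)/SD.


z = (73.4560 - 73.2870)/5.7200
= 0.1690/5.7200
= 0.0295

z = 0.0295


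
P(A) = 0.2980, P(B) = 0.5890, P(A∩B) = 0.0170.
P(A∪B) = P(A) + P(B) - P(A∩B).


P(A∪B) = 0.2980 + 0.5890 - 0.0170
= 0.8870 - 0.0170
= 0.8700

P(A∪B) = 0.8700


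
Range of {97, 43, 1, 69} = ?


Max = 97, Min = 1
Range = 97 - 1 = 96

Range = 96


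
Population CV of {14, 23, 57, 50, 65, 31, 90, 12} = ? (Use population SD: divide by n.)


Mean = 42.7500
SD = 25.6990
CV = (25.6990/42.7500)*100 = 60.1146%

CV = 60.1146%


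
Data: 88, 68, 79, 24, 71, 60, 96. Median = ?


Sorted: 24, 60, 68, 71, 79, 88, 96
n = 7 (odd)
Middle value = 71

Median = 71


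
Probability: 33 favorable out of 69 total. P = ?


P = 33/69 = 0.4783

P = 0.4783


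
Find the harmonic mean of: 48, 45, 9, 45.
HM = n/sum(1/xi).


Sum of reciprocals = 1/48 + 1/45 + 1/9 + 1/45 = 0.176389
HM = 4/0.176389 = 22.6772

HM = 22.6772


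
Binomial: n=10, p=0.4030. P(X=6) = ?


C(10,6) = 210
p^6 = 0.004284
(1-p)^4 = 0.127027
P = 210 * 0.004284 * 0.127027 = 0.1143

P(X=6) = 0.1143


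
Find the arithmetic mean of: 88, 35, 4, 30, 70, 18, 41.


Sum = 88 + 35 + 4 + 30 + 70 + 18 + 41 = 286
n = 7
Mean = 286/7 = 40.8571

Mean = 40.8571


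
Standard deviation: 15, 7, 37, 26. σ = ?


Mean = 21.2500
Variance = 128.1875
SD = sqrt(128.1875) = 11.3220

SD = 11.3220


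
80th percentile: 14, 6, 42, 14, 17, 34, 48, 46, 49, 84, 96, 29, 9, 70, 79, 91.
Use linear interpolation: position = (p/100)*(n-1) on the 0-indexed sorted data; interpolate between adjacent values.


Sorted: 6, 9, 14, 14, 17, 29, 34, 42, 46, 48, 49, 70, 79, 84, 91, 96
n = 16
Index = 80/100 * 15 = 12.0000
Lower = data[12] = 79, Upper = data[13] = 84
P80 = 79 + 0*(5) = 79.0000

P80 = 79.0000


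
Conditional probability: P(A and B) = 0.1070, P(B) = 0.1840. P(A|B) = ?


P(A|B) = 0.1070/0.1840 = 0.5815

P(A|B) = 0.5815


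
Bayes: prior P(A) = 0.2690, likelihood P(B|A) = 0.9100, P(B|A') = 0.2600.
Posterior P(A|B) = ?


P(B) = P(B|A)*P(A) + P(B|A')*P(A')
= 0.9100*0.2690 + 0.2600*0.7310
= 0.244790 + 0.190060 = 0.434850
P(A|B) = 0.244790/0.434850 = 0.5629

P(A|B) = 0.5629


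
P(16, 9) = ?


P(16,9) = 16!/7!
= 20922789888000/5040
= 4151347200

P(16,9) = 4151347200


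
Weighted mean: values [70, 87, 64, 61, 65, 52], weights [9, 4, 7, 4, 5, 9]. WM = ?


Numerator = 70*9 + 87*4 + 64*7 + 61*4 + 65*5 + 52*9 = 2463
Denominator = 9 + 4 + 7 + 4 + 5 + 9 = 38
WM = 2463/38 = 64.8158

WM = 64.8158


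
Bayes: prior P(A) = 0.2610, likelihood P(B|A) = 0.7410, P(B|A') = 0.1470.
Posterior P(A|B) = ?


P(B) = P(B|A)*P(A) + P(B|A')*P(A')
= 0.7410*0.2610 + 0.1470*0.7390
= 0.193401 + 0.108633 = 0.302034
P(A|B) = 0.193401/0.302034 = 0.6403

P(A|B) = 0.6403


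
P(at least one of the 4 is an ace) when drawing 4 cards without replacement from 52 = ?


P(at least one) = 1 - P(none)
P(none) = (48/52) × (47/51) × (46/50) × (45/49) = 0.718737
P(at least one) = 1 - 0.718737 = 0.2813

P = 0.2813


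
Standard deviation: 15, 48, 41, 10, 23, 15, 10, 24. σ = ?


Mean = 23.2500
Variance = 176.9375
SD = sqrt(176.9375) = 13.3018

SD = 13.3018


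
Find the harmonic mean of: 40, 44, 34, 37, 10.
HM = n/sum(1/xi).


Sum of reciprocals = 1/40 + 1/44 + 1/34 + 1/37 + 1/10 = 0.204166
HM = 5/0.204166 = 24.4899

HM = 24.4899


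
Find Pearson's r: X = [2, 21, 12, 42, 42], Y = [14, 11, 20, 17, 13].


Mean X = 23.8000, Mean Y = 15.0000
SD X = 16.029972, SD Y = 3.162278
Cov = -5.200000
r = -5.200000/(16.029972*3.162278) = -0.1026

r = -0.1026


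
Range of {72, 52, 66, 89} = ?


Max = 89, Min = 52
Range = 89 - 52 = 37

Range = 37


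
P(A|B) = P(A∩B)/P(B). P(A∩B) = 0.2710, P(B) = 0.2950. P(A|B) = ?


P(A|B) = 0.2710/0.2950 = 0.9186

P(A|B) = 0.9186


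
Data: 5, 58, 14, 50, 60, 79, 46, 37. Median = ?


Sorted: 5, 14, 37, 46, 50, 58, 60, 79
n = 8 (even)
Middle values: 46 and 50
Median = (46+50)/2 = 48.0000

Median = 48.0000


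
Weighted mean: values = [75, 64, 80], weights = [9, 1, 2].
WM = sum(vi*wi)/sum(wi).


Numerator = 75*9 + 64*1 + 80*2 = 899
Denominator = 9 + 1 + 2 = 12
WM = 899/12 = 74.9167

WM = 74.9167


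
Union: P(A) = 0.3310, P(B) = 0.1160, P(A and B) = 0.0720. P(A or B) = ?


P(A∪B) = 0.3310 + 0.1160 - 0.0720
= 0.4470 - 0.0720
= 0.3750

P(A∪B) = 0.3750


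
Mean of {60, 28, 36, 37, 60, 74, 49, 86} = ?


Sum = 60 + 28 + 36 + 37 + 60 + 74 + 49 + 86 = 430
n = 8
Mean = 430/8 = 53.7500

Mean = 53.7500


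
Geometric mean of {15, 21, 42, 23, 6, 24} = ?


Product = 15 × 21 × 42 × 23 × 6 × 24 = 43817760
GM = 43817760^(1/6) = 18.7762

GM = 18.7762


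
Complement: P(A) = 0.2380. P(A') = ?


P(not A) = 1 - 0.2380 = 0.7620

P(not A) = 0.7620


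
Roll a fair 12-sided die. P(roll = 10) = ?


Favorable outcomes (roll = 10): 1
Total outcomes = 12
P = 1/12 = 0.0833

P = 0.0833


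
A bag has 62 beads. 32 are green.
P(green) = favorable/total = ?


P = 32/62 = 0.5161

P = 0.5161


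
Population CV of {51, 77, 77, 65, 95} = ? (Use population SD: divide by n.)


Mean = 73.0000
SD = 14.5877
CV = (14.5877/73.0000)*100 = 19.9831%

CV = 19.9831%


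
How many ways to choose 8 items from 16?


C(16,8) = 16!/(8! × 8!)
= 20922789888000/(40320 × 40320)
= 12870

C(16,8) = 12870


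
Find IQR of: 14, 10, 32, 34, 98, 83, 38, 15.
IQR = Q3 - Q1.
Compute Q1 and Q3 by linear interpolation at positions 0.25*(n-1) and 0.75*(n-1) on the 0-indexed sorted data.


Sorted: 10, 14, 15, 32, 34, 38, 83, 98
Q1 (25th %ile) = 14.7500
Q3 (75th %ile) = 49.2500
IQR = 49.2500 - 14.7500 = 34.5000

IQR = 34.5000


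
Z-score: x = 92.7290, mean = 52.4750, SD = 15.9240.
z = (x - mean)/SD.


z = (92.7290 - 52.4750)/15.9240
= 40.2540/15.9240
= 2.5279

z = 2.5279


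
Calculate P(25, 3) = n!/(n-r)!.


P(25,3) = 25!/22!
= 15511210043330985984000000/1124000727777607680000
= 13800

P(25,3) = 13800


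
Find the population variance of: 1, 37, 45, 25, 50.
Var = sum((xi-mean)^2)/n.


Mean = 31.6000
Squared deviations: 936.3600, 29.1600, 179.5600, 43.5600, 338.5600
Sum = 1527.2000
Variance = 1527.2000/5 = 305.4400

Variance = 305.4400


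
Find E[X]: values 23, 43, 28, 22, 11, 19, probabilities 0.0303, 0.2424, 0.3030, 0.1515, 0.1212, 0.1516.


E[X] = 23*0.0303 + 43*0.2424 + 28*0.3030 + 22*0.1515 + 11*0.1212 + 19*0.1516
= 0.6969 + 10.4232 + 8.4840 + 3.3330 + 1.3332 + 2.8804
= 27.1507

E[X] = 27.1507


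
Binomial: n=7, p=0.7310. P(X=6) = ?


C(7,6) = 7
p^6 = 0.152582
(1-p)^1 = 0.269000
P = 7 * 0.152582 * 0.269000 = 0.2873

P(X=6) = 0.2873


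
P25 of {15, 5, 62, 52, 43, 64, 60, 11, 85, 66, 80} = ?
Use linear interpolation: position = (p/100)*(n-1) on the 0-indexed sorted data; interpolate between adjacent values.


Sorted: 5, 11, 15, 43, 52, 60, 62, 64, 66, 80, 85
n = 11
Index = 25/100 * 10 = 2.5000
Lower = data[2] = 15, Upper = data[3] = 43
P25 = 15 + 0.5000*(28) = 29.0000

P25 = 29.0000


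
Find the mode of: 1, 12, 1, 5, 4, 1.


Frequencies: 1:3, 4:1, 5:1, 12:1
Max frequency = 3
Mode = 1

Mode = 1


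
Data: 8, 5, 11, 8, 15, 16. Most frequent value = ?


Frequencies: 5:1, 8:2, 11:1, 15:1, 16:1
Max frequency = 2
Mode = 8

Mode = 8


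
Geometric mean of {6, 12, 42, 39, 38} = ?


Product = 6 × 12 × 42 × 39 × 38 = 4481568
GM = 4481568^(1/5) = 21.3937

GM = 21.3937


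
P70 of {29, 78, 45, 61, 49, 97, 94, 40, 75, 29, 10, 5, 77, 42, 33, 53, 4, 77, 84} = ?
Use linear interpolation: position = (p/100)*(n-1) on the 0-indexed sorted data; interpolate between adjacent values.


Sorted: 4, 5, 10, 29, 29, 33, 40, 42, 45, 49, 53, 61, 75, 77, 77, 78, 84, 94, 97
n = 19
Index = 70/100 * 18 = 12.6000
Lower = data[12] = 75, Upper = data[13] = 77
P70 = 75 + 0.6000*(2) = 76.2000

P70 = 76.2000


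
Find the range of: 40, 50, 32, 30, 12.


Max = 50, Min = 12
Range = 50 - 12 = 38

Range = 38


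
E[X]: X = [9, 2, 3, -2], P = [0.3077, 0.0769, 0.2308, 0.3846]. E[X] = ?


E[X] = 9*0.3077 + 2*0.0769 + 3*0.2308 - 2*0.3846
= 2.7693 + 0.1538 + 0.6924 - 0.7692
= 2.8463

E[X] = 2.8463


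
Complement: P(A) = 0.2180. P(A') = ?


P(not A) = 1 - 0.2180 = 0.7820

P(not A) = 0.7820


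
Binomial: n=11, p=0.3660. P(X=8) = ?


C(11,8) = 165
p^8 = 0.000322
(1-p)^3 = 0.254840
P = 165 * 0.000322 * 0.254840 = 0.0135

P(X=8) = 0.0135


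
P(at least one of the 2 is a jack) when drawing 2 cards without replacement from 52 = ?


P(at least one) = 1 - P(none)
P(none) = (48/52) × (47/51) = 0.850679
P(at least one) = 1 - 0.850679 = 0.1493

P = 0.1493


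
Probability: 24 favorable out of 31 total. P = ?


P = 24/31 = 0.7742

P = 0.7742


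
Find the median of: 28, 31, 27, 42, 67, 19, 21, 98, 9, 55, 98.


Sorted: 9, 19, 21, 27, 28, 31, 42, 55, 67, 98, 98
n = 11 (odd)
Middle value = 31

Median = 31


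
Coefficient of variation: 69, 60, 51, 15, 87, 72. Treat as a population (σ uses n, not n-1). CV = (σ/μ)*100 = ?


Mean = 59.0000
SD = 22.5610
CV = (22.5610/59.0000)*100 = 38.2390%

CV = 38.2390%


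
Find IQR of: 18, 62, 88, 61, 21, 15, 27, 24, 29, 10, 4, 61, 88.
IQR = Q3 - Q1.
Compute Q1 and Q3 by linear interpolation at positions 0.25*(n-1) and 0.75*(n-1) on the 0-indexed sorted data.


Sorted: 4, 10, 15, 18, 21, 24, 27, 29, 61, 61, 62, 88, 88
Q1 (25th %ile) = 18.0000
Q3 (75th %ile) = 61.0000
IQR = 61.0000 - 18.0000 = 43.0000

IQR = 43.0000


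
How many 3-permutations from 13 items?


P(13,3) = 13!/10!
= 6227020800/3628800
= 1716

P(13,3) = 1716


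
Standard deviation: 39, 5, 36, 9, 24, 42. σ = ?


Mean = 25.8333
Variance = 209.8056
SD = sqrt(209.8056) = 14.4847

SD = 14.4847


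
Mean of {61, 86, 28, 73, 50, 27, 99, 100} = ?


Sum = 61 + 86 + 28 + 73 + 50 + 27 + 99 + 100 = 524
n = 8
Mean = 524/8 = 65.5000

Mean = 65.5000


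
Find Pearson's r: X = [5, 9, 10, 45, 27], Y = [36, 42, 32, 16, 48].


Mean X = 19.2000, Mean Y = 34.8000
SD X = 14.945233, SD Y = 10.851728
Cov = -89.360000
r = -89.360000/(14.945233*10.851728) = -0.5510

r = -0.5510


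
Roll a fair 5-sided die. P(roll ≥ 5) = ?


Favorable outcomes (roll ≥ 5): 1
Total outcomes = 5
P = 1/5 = 0.2000

P = 0.2000


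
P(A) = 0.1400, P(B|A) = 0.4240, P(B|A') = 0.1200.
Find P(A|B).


P(B) = P(B|A)*P(A) + P(B|A')*P(A')
= 0.4240*0.1400 + 0.1200*0.8600
= 0.059360 + 0.103200 = 0.162560
P(A|B) = 0.059360/0.162560 = 0.3652

P(A|B) = 0.3652


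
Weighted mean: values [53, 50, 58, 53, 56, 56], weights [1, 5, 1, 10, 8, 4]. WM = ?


Numerator = 53*1 + 50*5 + 58*1 + 53*10 + 56*8 + 56*4 = 1563
Denominator = 1 + 5 + 1 + 10 + 8 + 4 = 29
WM = 1563/29 = 53.8966

WM = 53.8966


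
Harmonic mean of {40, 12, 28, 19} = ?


Sum of reciprocals = 1/40 + 1/12 + 1/28 + 1/19 = 0.196679
HM = 4/0.196679 = 20.3377

HM = 20.3377


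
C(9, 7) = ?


C(9,7) = 9!/(7! × 2!)
= 362880/(5040 × 2)
= 36

C(9,7) = 36


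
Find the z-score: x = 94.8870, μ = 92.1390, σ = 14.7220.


z = (94.8870 - 92.1390)/14.7220
= 2.7480/14.7220
= 0.1867

z = 0.1867


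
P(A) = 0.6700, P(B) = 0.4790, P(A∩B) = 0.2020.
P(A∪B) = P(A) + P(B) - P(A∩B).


P(A∪B) = 0.6700 + 0.4790 - 0.2020
= 1.1490 - 0.2020
= 0.9470

P(A∪B) = 0.9470


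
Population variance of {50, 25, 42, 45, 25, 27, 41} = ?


Mean = 36.4286
Squared deviations: 184.1837, 130.6122, 31.0408, 73.4694, 130.6122, 88.8980, 20.8980
Sum = 659.7143
Variance = 659.7143/7 = 94.2449

Variance = 94.2449


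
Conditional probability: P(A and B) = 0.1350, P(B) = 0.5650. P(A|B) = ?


P(A|B) = 0.1350/0.5650 = 0.2389

P(A|B) = 0.2389


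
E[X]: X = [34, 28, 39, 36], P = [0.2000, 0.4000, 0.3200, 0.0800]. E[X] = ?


E[X] = 34*0.2000 + 28*0.4000 + 39*0.3200 + 36*0.0800
= 6.8000 + 11.2000 + 12.4800 + 2.8800
= 33.3600

E[X] = 33.3600


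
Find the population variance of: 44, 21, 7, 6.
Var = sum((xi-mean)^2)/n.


Mean = 19.5000
Squared deviations: 600.2500, 2.2500, 156.2500, 182.2500
Sum = 941.0000
Variance = 941.0000/4 = 235.2500

Variance = 235.2500


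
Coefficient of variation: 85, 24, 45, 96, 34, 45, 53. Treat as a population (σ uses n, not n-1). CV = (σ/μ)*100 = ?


Mean = 54.5714
SD = 24.4532
CV = (24.4532/54.5714)*100 = 44.8095%

CV = 44.8095%


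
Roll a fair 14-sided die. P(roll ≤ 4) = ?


Favorable outcomes (roll ≤ 4): 4
Total outcomes = 14
P = 4/14 = 0.2857

P = 0.2857


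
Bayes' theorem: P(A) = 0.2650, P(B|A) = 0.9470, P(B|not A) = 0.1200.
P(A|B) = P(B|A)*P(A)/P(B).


P(B) = P(B|A)*P(A) + P(B|A')*P(A')
= 0.9470*0.2650 + 0.1200*0.7350
= 0.250955 + 0.088200 = 0.339155
P(A|B) = 0.250955/0.339155 = 0.7399

P(A|B) = 0.7399


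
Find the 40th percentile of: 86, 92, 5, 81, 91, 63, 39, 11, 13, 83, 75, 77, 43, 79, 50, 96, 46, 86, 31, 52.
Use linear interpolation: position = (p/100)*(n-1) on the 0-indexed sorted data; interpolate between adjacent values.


Sorted: 5, 11, 13, 31, 39, 43, 46, 50, 52, 63, 75, 77, 79, 81, 83, 86, 86, 91, 92, 96
n = 20
Index = 40/100 * 19 = 7.6000
Lower = data[7] = 50, Upper = data[8] = 52
P40 = 50 + 0.6000*(2) = 51.2000

P40 = 51.2000


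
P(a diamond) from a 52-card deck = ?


13 diamonds in 52 cards
P = 13/52 = 0.2500

P = 0.2500


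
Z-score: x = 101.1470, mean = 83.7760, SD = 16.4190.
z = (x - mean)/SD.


z = (101.1470 - 83.7760)/16.4190
= 17.3710/16.4190
= 1.0580

z = 1.0580


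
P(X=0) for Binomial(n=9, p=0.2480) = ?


C(9,0) = 1
p^0 = 1.000000
(1-p)^9 = 0.076906
P = 1 * 1.000000 * 0.076906 = 0.0769

P(X=0) = 0.0769


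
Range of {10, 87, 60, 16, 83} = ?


Max = 87, Min = 10
Range = 87 - 10 = 77

Range = 77


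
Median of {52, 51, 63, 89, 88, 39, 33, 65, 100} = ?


Sorted: 33, 39, 51, 52, 63, 65, 88, 89, 100
n = 9 (odd)
Middle value = 63

Median = 63


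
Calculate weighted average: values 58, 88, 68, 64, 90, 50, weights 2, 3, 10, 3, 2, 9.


Numerator = 58*2 + 88*3 + 68*10 + 64*3 + 90*2 + 50*9 = 1882
Denominator = 2 + 3 + 10 + 3 + 2 + 9 = 29
WM = 1882/29 = 64.8966

WM = 64.8966


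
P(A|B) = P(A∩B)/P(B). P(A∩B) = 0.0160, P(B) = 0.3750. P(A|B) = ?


P(A|B) = 0.0160/0.3750 = 0.0427

P(A|B) = 0.0427


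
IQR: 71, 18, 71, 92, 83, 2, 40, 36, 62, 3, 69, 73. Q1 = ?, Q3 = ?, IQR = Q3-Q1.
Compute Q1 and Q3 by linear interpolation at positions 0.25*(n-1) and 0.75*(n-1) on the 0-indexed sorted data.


Sorted: 2, 3, 18, 36, 40, 62, 69, 71, 71, 73, 83, 92
Q1 (25th %ile) = 31.5000
Q3 (75th %ile) = 71.5000
IQR = 71.5000 - 31.5000 = 40.0000

IQR = 40.0000


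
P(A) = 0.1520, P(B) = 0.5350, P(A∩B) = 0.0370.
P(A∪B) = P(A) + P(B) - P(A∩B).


P(A∪B) = 0.1520 + 0.5350 - 0.0370
= 0.6870 - 0.0370
= 0.6500

P(A∪B) = 0.6500
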